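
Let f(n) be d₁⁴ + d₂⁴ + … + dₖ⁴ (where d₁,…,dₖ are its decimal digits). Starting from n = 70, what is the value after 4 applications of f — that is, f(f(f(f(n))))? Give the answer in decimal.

70 → 7⁴ + 0⁴ = 2401
2401 → 2⁴ + 4⁴ + 0⁴ + 1⁴ = 273
273 → 2⁴ + 7⁴ + 3⁴ = 2498
2498 → 2⁴ + 4⁴ + 9⁴ + 8⁴ = 10929

10929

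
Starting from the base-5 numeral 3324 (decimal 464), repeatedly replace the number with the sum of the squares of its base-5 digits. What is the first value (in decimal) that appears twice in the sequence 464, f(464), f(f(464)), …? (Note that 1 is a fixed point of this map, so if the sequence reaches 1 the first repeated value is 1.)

464 = (3,3,2,4)_5 → 3² + 3² + 2² + 4² = 38
38 = (1,2,3)_5 → 1² + 2² + 3² = 14
14 = (2,4)_5 → 2² + 4² = 20
20 = (4,0)_5 → 4² + 0² = 16
16 = (3,1)_5 → 3² + 1² = 10
10 = (2,0)_5 → 2² + 0² = 4
4 = (4)_5 → 4² = 16  — 16 already appeared earlier.

16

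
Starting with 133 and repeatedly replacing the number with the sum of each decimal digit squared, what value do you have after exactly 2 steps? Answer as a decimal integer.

82

133 → 1² + 3² + 3² = 19
19 → 1² + 9² = 82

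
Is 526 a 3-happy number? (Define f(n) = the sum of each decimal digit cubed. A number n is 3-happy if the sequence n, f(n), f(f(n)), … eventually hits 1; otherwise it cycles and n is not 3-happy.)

526 → 5³ + 2³ + 6³ = 125 + 8 + 216 = 349
349 → 3³ + 4³ + 9³ = 27 + 64 + 729 = 820
820 → 8³ + 2³ + 0³ = 512 + 8 + 0 = 520
520 → 5³ + 2³ + 0³ = 125 + 8 + 0 = 133
133 → 1³ + 3³ + 3³ = 1 + 27 + 27 = 55
55 → 5³ + 5³ = 125 + 125 = 250
250 → 2³ + 5³ + 0³ = 8 + 125 + 0 = 133  — 133 already seen; the sequence cycles without reaching 1.

not 3-happy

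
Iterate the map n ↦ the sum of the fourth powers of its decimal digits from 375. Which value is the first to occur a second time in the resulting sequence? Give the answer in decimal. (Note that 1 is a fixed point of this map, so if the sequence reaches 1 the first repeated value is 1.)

8208

375 → 3⁴ + 7⁴ + 5⁴ = 81 + 2401 + 625 = 3107
3107 → 3⁴ + 1⁴ + 0⁴ + 7⁴ = 81 + 1 + 0 + 2401 = 2483
2483 → 2⁴ + 4⁴ + 8⁴ + 3⁴ = 16 + 256 + 4096 + 81 = 4449
4449 → 4⁴ + 4⁴ + 4⁴ + 9⁴ = 256 + 256 + 256 + 6561 = 7329
7329 → 7⁴ + 3⁴ + 2⁴ + 9⁴ = 2401 + 81 + 16 + 6561 = 9059
9059 → 9⁴ + 0⁴ + 5⁴ + 9⁴ = 6561 + 0 + 625 + 6561 = 13747
13747 → 1⁴ + 3⁴ + 7⁴ + 4⁴ + 7⁴ = 1 + 81 + 2401 + 256 + 2401 = 5140
5140 → 5⁴ + 1⁴ + 4⁴ + 0⁴ = 625 + 1 + 256 + 0 = 882
882 → 8⁴ + 8⁴ + 2⁴ = 4096 + 4096 + 16 = 8208
8208 → 8⁴ + 2⁴ + 0⁴ + 8⁴ = 4096 + 16 + 0 + 4096 = 8208  — 8208 already appeared earlier.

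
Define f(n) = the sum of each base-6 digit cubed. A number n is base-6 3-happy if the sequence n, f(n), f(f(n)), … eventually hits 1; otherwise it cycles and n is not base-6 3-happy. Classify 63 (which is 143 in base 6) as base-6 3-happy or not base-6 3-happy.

base-6 3-happy

63 = (1,4,3)_6 → 1³ + 4³ + 3³ = 92
92 = (2,3,2)_6 → 2³ + 3³ + 2³ = 43
43 = (1,1,1)_6 → 1³ + 1³ + 1³ = 3
3 = (3)_6 → 3³ = 27
27 = (4,3)_6 → 4³ + 3³ = 91
91 = (2,3,1)_6 → 2³ + 3³ + 1³ = 36
36 = (1,0,0)_6 → 1³ + 0³ + 0³ = 1  — reached 1.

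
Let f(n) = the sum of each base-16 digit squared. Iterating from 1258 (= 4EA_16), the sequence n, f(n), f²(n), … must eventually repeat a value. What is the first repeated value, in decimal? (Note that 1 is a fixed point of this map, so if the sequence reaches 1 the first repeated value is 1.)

1

1258 = (4,14,10)_16 → 4² + 14² + 10² = 312
312 = (1,3,8)_16 → 1² + 3² + 8² = 74
74 = (4,10)_16 → 4² + 10² = 116
116 = (7,4)_16 → 7² + 4² = 65
65 = (4,1)_16 → 4² + 1² = 17
17 = (1,1)_16 → 1² + 1² = 2
2 = (2)_16 → 2² = 4
4 = (4)_16 → 4² = 16
16 = (1,0)_16 → 1² + 0² = 1  — reached the fixed point 1.
1 → 1, so 1 is the first repeated value.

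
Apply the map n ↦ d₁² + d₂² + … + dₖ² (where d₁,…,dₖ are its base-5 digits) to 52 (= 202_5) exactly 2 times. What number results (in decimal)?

52 = (2,0,2)_5 → 2² + 0² + 2² = 4 + 0 + 4 = 8
8 = (1,3)_5 → 1² + 3² = 1 + 9 = 10

10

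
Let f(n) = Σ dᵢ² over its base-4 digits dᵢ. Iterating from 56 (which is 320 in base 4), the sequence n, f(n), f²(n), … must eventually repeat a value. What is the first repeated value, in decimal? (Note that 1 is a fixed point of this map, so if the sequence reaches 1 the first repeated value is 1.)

56 = (3,2,0)_4 → 3² + 2² + 0² = 9 + 4 + 0 = 13
13 = (3,1)_4 → 3² + 1² = 9 + 1 = 10
10 = (2,2)_4 → 2² + 2² = 4 + 4 = 8
8 = (2,0)_4 → 2² + 0² = 4 + 0 = 4
4 = (1,0)_4 → 1² + 0² = 1 + 0 = 1  — reached the fixed point 1.
1 → 1, so 1 is the first repeated value.

1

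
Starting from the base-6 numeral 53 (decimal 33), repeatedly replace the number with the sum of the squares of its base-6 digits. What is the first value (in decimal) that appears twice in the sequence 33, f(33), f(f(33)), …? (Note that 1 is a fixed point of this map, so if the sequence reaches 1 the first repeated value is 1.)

41

33 = (5,3)_6 → 5² + 3² = 25 + 9 = 34
34 = (5,4)_6 → 5² + 4² = 25 + 16 = 41
41 = (1,0,5)_6 → 1² + 0² + 5² = 1 + 0 + 25 = 26
26 = (4,2)_6 → 4² + 2² = 16 + 4 = 20
20 = (3,2)_6 → 3² + 2² = 9 + 4 = 13
13 = (2,1)_6 → 2² + 1² = 4 + 1 = 5
5 = (5)_6 → 5² = 25
25 = (4,1)_6 → 4² + 1² = 16 + 1 = 17
17 = (2,5)_6 → 2² + 5² = 4 + 25 = 29
29 = (4,5)_6 → 4² + 5² = 16 + 25 = 41  — 41 already appeared earlier.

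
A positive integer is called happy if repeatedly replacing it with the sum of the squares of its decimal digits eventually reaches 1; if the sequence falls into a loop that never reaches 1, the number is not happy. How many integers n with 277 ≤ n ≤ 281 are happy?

1

277: 277 → 102 → 5 → 25 → 29 → 85 → 89 → 145 → 42 → 20 → 4 → 16 → 37 → 58 → 89  — not happy
278: 278 → 117 → 51 → 26 → 40 → 16 → 37 → 58 → 89 → 145 → 42 → 20 → 4 → 16  — not happy
279: 279 → 134 → 26 → 40 → 16 → 37 → 58 → 89 → 145 → 42 → 20 → 4 → 16  — not happy
280: 280 → 68 → 100 → 1  — happy
281: 281 → 69 → 117 → 51 → 26 → 40 → 16 → 37 → 58 → 89 → 145 → 42 → 20 → 4 → 16  — not happy
happy: 280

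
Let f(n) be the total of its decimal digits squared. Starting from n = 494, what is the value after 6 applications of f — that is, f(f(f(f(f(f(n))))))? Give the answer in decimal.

494 → 4² + 9² + 4² = 113
113 → 1² + 1² + 3² = 11
11 → 1² + 1² = 2
2 → 2² = 4
4 → 4² = 16
16 → 1² + 6² = 37

37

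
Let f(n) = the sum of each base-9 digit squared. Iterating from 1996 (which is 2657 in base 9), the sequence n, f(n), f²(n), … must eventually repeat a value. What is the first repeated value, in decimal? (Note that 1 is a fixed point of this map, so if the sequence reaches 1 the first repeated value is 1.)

68

1996 = (2,6,5,7)_9 → 2² + 6² + 5² + 7² = 114
114 = (1,3,6)_9 → 1² + 3² + 6² = 46
46 = (5,1)_9 → 5² + 1² = 26
26 = (2,8)_9 → 2² + 8² = 68
68 = (7,5)_9 → 7² + 5² = 74
74 = (8,2)_9 → 8² + 2² = 68  — 68 already appeared earlier.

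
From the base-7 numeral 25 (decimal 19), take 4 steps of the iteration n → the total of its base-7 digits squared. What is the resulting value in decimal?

19 = (2,5)_7 → 29
29 = (4,1)_7 → 17
17 = (2,3)_7 → 13
13 = (1,6)_7 → 37

37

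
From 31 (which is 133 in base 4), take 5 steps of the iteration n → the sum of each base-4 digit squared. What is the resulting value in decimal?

31 = (1,3,3)_4 → 1² + 3² + 3² = 19
19 = (1,0,3)_4 → 1² + 0² + 3² = 10
10 = (2,2)_4 → 2² + 2² = 8
8 = (2,0)_4 → 2² + 0² = 4
4 = (1,0)_4 → 1² + 0² = 1

1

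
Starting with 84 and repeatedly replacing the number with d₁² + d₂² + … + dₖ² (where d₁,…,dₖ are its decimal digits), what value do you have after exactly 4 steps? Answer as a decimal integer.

84 → 8² + 4² = 80
80 → 8² + 0² = 64
64 → 6² + 4² = 52
52 → 5² + 2² = 29

29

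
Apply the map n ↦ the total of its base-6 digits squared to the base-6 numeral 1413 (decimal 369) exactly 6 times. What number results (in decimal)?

26

369 = (1,4,1,3)_6 → 27
27 = (4,3)_6 → 25
25 = (4,1)_6 → 17
17 = (2,5)_6 → 29
29 = (4,5)_6 → 41
41 = (1,0,5)_6 → 26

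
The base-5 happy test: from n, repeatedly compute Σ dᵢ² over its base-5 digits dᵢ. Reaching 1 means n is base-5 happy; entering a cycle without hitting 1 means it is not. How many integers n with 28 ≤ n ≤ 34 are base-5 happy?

1

28: 28 → 10 → 4 → 16 → 10  — not base-5 happy
29: 29 → 17 → 13 → 13  — not base-5 happy
30: 30 → 2 → 4 → 16 → 10 → 4  — not base-5 happy
31: 31 → 3 → 9 → 17 → 13 → 13  — not base-5 happy
32: 32 → 6 → 2 → 4 → 16 → 10 → 4  — not base-5 happy
33: 33 → 11 → 5 → 1  — base-5 happy
34: 34 → 18 → 18  — not base-5 happy
base-5 happy: 33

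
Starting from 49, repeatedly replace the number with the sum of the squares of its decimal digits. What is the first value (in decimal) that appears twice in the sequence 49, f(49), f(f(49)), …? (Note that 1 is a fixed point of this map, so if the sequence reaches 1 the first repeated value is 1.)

1

49 → 4² + 9² = 16 + 81 = 97
97 → 9² + 7² = 81 + 49 = 130
130 → 1² + 3² + 0² = 1 + 9 + 0 = 10
10 → 1² + 0² = 1 + 0 = 1  — reached the fixed point 1.
1 → 1, so 1 is the first repeated value.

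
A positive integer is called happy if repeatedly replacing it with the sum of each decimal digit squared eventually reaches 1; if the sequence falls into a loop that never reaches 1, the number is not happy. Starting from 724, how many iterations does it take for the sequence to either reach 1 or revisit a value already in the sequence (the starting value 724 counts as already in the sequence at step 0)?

14

724 → 7² + 2² + 4² = 49 + 4 + 16 = 69
69 → 6² + 9² = 36 + 81 = 117
117 → 1² + 1² + 7² = 1 + 1 + 49 = 51
51 → 5² + 1² = 25 + 1 = 26
26 → 2² + 6² = 4 + 36 = 40
40 → 4² + 0² = 16 + 0 = 16
16 → 1² + 6² = 1 + 36 = 37
37 → 3² + 7² = 9 + 49 = 58
58 → 5² + 8² = 25 + 64 = 89
89 → 8² + 9² = 64 + 81 = 145
145 → 1² + 4² + 5² = 1 + 16 + 25 = 42
42 → 4² + 2² = 16 + 4 = 20
20 → 2² + 0² = 4 + 0 = 4
4 → 4² = 16  — 16 repeats.
That took 14 steps.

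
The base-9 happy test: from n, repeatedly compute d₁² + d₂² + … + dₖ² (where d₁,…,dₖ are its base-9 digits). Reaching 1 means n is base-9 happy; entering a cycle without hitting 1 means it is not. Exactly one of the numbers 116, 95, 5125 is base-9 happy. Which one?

116: 116 → 74 → 68 → 74  — repeats 74 (not base-9 happy)
95: 95 → 27 → 9 → 1  — reaches 1 (base-9 happy)
5125: 5125 → 69 → 85 → 17 → 65 → 53 → 89 → 65  — repeats 65 (not base-9 happy)

95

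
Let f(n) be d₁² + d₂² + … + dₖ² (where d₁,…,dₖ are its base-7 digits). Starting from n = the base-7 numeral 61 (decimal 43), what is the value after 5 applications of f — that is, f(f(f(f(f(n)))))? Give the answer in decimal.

43 = (6,1)_7 → 6² + 1² = 37
37 = (5,2)_7 → 5² + 2² = 29
29 = (4,1)_7 → 4² + 1² = 17
17 = (2,3)_7 → 2² + 3² = 13
13 = (1,6)_7 → 1² + 6² = 37

37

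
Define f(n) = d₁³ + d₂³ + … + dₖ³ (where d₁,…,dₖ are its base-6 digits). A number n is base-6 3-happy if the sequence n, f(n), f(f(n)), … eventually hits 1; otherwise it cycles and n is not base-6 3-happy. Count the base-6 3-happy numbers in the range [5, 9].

5: 5 → 125 → 160 → 136 → 155 → 190 → 190  — not base-6 3-happy
6: 6 → 1  — base-6 3-happy
7: 7 → 2 → 8 → 9 → 28 → 128 → 62 → 73 → 9  — not base-6 3-happy
8: 8 → 9 → 28 → 128 → 62 → 73 → 9  — not base-6 3-happy
9: 9 → 28 → 128 → 62 → 73 → 9  — not base-6 3-happy
base-6 3-happy: 6

1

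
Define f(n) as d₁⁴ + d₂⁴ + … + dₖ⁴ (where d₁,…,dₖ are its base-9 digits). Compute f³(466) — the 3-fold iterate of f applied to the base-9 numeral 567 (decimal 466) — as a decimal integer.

2258

466 = (5,6,7)_9 → 5⁴ + 6⁴ + 7⁴ = 625 + 1296 + 2401 = 4322
4322 = (5,8,3,2)_9 → 5⁴ + 8⁴ + 3⁴ + 2⁴ = 625 + 4096 + 81 + 16 = 4818
4818 = (6,5,4,3)_9 → 6⁴ + 5⁴ + 4⁴ + 3⁴ = 1296 + 625 + 256 + 81 = 2258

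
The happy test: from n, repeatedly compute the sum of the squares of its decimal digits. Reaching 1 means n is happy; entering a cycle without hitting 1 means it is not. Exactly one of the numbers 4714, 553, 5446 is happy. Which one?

4714

4714: 4714 → 82 → 68 → 100 → 1  — reaches 1 (happy)
553: 553 → 59 → 106 → 37 → 58 → 89 → 145 → 42 → 20 → 4 → 16 → 37  — repeats 37 (not happy)
5446: 5446 → 93 → 90 → 81 → 65 → 61 → 37 → 58 → 89 → 145 → 42 → 20 → 4 → 16 → 37  — repeats 37 (not happy)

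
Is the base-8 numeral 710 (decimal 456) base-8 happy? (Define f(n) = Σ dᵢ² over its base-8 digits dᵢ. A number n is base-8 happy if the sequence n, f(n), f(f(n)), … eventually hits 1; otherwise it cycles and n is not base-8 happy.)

not base-8 happy

456 = (7,1,0)_8 → 50
50 = (6,2)_8 → 40
40 = (5,0)_8 → 25
25 = (3,1)_8 → 10
10 = (1,2)_8 → 5
5 = (5)_8 → 25  — 25 already seen; the sequence cycles without reaching 1.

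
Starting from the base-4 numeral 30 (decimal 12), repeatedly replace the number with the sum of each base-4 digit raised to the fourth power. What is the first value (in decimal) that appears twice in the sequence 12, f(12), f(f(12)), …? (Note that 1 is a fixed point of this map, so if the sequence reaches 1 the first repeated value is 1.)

12 = (3,0)_4 → 3⁴ + 0⁴ = 81
81 = (1,1,0,1)_4 → 1⁴ + 1⁴ + 0⁴ + 1⁴ = 3
3 = (3)_4 → 3⁴ = 81  — 81 already appeared earlier.

81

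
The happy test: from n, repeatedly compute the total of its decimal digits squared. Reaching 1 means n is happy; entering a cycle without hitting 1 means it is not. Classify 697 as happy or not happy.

697 → 6² + 9² + 7² = 36 + 81 + 49 = 166
166 → 1² + 6² + 6² = 1 + 36 + 36 = 73
73 → 7² + 3² = 49 + 9 = 58
58 → 5² + 8² = 25 + 64 = 89
89 → 8² + 9² = 64 + 81 = 145
145 → 1² + 4² + 5² = 1 + 16 + 25 = 42
42 → 4² + 2² = 16 + 4 = 20
20 → 2² + 0² = 4 + 0 = 4
4 → 4² = 16
16 → 1² + 6² = 1 + 36 = 37
37 → 3² + 7² = 9 + 49 = 58  — 58 already seen; the sequence cycles without reaching 1.

not happy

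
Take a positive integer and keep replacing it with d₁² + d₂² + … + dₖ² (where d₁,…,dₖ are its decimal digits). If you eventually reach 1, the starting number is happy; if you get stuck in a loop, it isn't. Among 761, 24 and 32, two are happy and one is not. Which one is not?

761: 761 → 86 → 100 → 1  — reaches 1 (happy)
24: 24 → 20 → 4 → 16 → 37 → 58 → 89 → 145 → 42 → 20  — repeats 20 (not happy)
32: 32 → 13 → 10 → 1  — reaches 1 (happy)

24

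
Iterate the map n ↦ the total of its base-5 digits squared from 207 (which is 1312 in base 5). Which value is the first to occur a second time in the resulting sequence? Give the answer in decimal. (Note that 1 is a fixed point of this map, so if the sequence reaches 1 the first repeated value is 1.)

207 = (1,3,1,2)_5 → 15
15 = (3,0)_5 → 9
9 = (1,4)_5 → 17
17 = (3,2)_5 → 13
13 = (2,3)_5 → 13  — 13 already appeared earlier.

13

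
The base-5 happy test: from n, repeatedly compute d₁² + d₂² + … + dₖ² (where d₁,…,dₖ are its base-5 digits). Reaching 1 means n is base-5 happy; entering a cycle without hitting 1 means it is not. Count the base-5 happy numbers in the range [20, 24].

1

20: 20 → 16 → 10 → 4 → 16  (repeats 16)
21: 21 → 17 → 13 → 13  (repeats 13)
22: 22 → 20 → 16 → 10 → 4 → 16  (repeats 16)
23: 23 → 25 → 1  (reaches 1)
24: 24 → 32 → 6 → 2 → 4 → 16 → 10 → 4  (repeats 4)
base-5 happy: 23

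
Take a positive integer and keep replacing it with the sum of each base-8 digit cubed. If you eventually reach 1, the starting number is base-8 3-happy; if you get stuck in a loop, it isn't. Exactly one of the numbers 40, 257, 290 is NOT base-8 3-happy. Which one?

40: 40 → 125 → 469 → 476 → 434 → 440 → 559 → 469  — repeats 469 (not base-8 3-happy)
257: 257 → 65 → 2 → 8 → 1  — reaches 1 (base-8 3-happy)
290: 290 → 136 → 9 → 2 → 8 → 1  — reaches 1 (base-8 3-happy)

40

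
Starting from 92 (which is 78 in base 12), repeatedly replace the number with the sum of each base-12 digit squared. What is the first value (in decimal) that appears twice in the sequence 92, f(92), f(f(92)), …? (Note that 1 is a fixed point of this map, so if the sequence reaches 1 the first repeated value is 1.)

92 = (7,8)_12 → 7² + 8² = 49 + 64 = 113
113 = (9,5)_12 → 9² + 5² = 81 + 25 = 106
106 = (8,10)_12 → 8² + 10² = 64 + 100 = 164
164 = (1,1,8)_12 → 1² + 1² + 8² = 1 + 1 + 64 = 66
66 = (5,6)_12 → 5² + 6² = 25 + 36 = 61
61 = (5,1)_12 → 5² + 1² = 25 + 1 = 26
26 = (2,2)_12 → 2² + 2² = 4 + 4 = 8
8 = (8)_12 → 8² = 64
64 = (5,4)_12 → 5² + 4² = 25 + 16 = 41
41 = (3,5)_12 → 3² + 5² = 9 + 25 = 34
34 = (2,10)_12 → 2² + 10² = 4 + 100 = 104
104 = (8,8)_12 → 8² + 8² = 64 + 64 = 128
128 = (10,8)_12 → 10² + 8² = 100 + 64 = 164  — 164 already appeared earlier.

164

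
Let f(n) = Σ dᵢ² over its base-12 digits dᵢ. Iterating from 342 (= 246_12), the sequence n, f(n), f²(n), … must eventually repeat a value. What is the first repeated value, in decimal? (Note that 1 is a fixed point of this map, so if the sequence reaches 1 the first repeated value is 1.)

342 = (2,4,6)_12 → 2² + 4² + 6² = 56
56 = (4,8)_12 → 4² + 8² = 80
80 = (6,8)_12 → 6² + 8² = 100
100 = (8,4)_12 → 8² + 4² = 80  — 80 already appeared earlier.

80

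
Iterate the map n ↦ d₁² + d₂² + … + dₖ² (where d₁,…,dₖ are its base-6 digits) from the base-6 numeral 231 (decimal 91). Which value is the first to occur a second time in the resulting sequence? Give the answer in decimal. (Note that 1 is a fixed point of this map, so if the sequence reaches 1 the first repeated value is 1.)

91 = (2,3,1)_6 → 2² + 3² + 1² = 14
14 = (2,2)_6 → 2² + 2² = 8
8 = (1,2)_6 → 1² + 2² = 5
5 = (5)_6 → 5² = 25
25 = (4,1)_6 → 4² + 1² = 17
17 = (2,5)_6 → 2² + 5² = 29
29 = (4,5)_6 → 4² + 5² = 41
41 = (1,0,5)_6 → 1² + 0² + 5² = 26
26 = (4,2)_6 → 4² + 2² = 20
20 = (3,2)_6 → 3² + 2² = 13
13 = (2,1)_6 → 2² + 1² = 5  — 5 already appeared earlier.

5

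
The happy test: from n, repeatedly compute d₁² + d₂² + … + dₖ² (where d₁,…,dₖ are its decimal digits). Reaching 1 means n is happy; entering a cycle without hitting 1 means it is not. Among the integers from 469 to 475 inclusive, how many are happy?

1

469: 469 → 133 → 19 → 82 → 68 → 100 → 1  — happy
470: 470 → 65 → 61 → 37 → 58 → 89 → 145 → 42 → 20 → 4 → 16 → 37  — not happy
471: 471 → 66 → 72 → 53 → 34 → 25 → 29 → 85 → 89 → 145 → 42 → 20 → 4 → 16 → 37 → 58 → 89  — not happy
472: 472 → 69 → 117 → 51 → 26 → 40 → 16 → 37 → 58 → 89 → 145 → 42 → 20 → 4 → 16  — not happy
473: 473 → 74 → 65 → 61 → 37 → 58 → 89 → 145 → 42 → 20 → 4 → 16 → 37  — not happy
474: 474 → 81 → 65 → 61 → 37 → 58 → 89 → 145 → 42 → 20 → 4 → 16 → 37  — not happy
475: 475 → 90 → 81 → 65 → 61 → 37 → 58 → 89 → 145 → 42 → 20 → 4 → 16 → 37  — not happy
happy: 469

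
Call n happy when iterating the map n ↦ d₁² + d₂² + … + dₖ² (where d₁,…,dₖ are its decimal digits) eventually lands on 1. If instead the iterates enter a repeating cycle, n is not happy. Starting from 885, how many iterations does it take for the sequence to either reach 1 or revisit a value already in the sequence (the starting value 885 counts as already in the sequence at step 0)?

885 → 153
153 → 35
35 → 34
34 → 25
25 → 29
29 → 85
85 → 89
89 → 145
145 → 42
42 → 20
20 → 4
4 → 16
16 → 37
37 → 58
58 → 89  — 89 repeats.
That took 15 steps.

15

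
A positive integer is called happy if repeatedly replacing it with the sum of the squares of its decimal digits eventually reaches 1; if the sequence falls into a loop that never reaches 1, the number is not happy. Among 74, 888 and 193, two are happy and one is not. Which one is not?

74

74: 74 → 65 → 61 → 37 → 58 → 89 → 145 → 42 → 20 → 4 → 16 → 37  — repeats 37 (not happy)
888: 888 → 192 → 86 → 100 → 1  — reaches 1 (happy)
193: 193 → 91 → 82 → 68 → 100 → 1  — reaches 1 (happy)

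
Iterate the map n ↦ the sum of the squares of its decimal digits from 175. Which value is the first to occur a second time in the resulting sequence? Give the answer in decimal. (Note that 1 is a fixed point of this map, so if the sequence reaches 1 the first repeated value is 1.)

175 → 75
75 → 74
74 → 65
65 → 61
61 → 37
37 → 58
58 → 89
89 → 145
145 → 42
42 → 20
20 → 4
4 → 16
16 → 37  — 37 already appeared earlier.

37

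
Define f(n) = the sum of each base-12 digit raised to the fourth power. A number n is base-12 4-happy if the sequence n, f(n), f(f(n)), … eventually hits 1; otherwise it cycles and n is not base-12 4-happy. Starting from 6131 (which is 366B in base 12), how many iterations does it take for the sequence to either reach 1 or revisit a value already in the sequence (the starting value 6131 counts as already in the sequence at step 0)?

9

6131 = (3,6,6,11)_12 → 3⁴ + 6⁴ + 6⁴ + 11⁴ = 17314
17314 = (10,0,2,10)_12 → 10⁴ + 0⁴ + 2⁴ + 10⁴ = 20016
20016 = (11,7,0,0)_12 → 11⁴ + 7⁴ + 0⁴ + 0⁴ = 17042
17042 = (9,10,4,2)_12 → 9⁴ + 10⁴ + 4⁴ + 2⁴ = 16833
16833 = (9,8,10,9)_12 → 9⁴ + 8⁴ + 10⁴ + 9⁴ = 27218
27218 = (1,3,9,0,2)_12 → 1⁴ + 3⁴ + 9⁴ + 0⁴ + 2⁴ = 6659
6659 = (3,10,2,11)_12 → 3⁴ + 10⁴ + 2⁴ + 11⁴ = 24738
24738 = (1,2,3,9,6)_12 → 1⁴ + 2⁴ + 3⁴ + 9⁴ + 6⁴ = 7955
7955 = (4,7,2,11)_12 → 4⁴ + 7⁴ + 2⁴ + 11⁴ = 17314  — 17314 repeats.
That took 9 steps.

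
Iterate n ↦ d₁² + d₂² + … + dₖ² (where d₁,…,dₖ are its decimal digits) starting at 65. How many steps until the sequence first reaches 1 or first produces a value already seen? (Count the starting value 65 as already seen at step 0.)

65 → 6² + 5² = 61
61 → 6² + 1² = 37
37 → 3² + 7² = 58
58 → 5² + 8² = 89
89 → 8² + 9² = 145
145 → 1² + 4² + 5² = 42
42 → 4² + 2² = 20
20 → 2² + 0² = 4
4 → 4² = 16
16 → 1² + 6² = 37  — 37 repeats.
That took 10 steps.

10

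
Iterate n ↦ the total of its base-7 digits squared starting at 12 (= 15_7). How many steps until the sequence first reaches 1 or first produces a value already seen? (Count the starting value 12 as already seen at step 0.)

5

12 = (1,5)_7 → 1² + 5² = 26
26 = (3,5)_7 → 3² + 5² = 34
34 = (4,6)_7 → 4² + 6² = 52
52 = (1,0,3)_7 → 1² + 0² + 3² = 10
10 = (1,3)_7 → 1² + 3² = 10  — 10 repeats.
That took 5 steps.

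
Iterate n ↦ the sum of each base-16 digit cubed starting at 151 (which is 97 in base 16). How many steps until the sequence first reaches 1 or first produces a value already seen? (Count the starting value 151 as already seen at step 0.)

4

151 = (9,7)_16 → 9³ + 7³ = 729 + 343 = 1072
1072 = (4,3,0)_16 → 4³ + 3³ + 0³ = 64 + 27 + 0 = 91
91 = (5,11)_16 → 5³ + 11³ = 125 + 1331 = 1456
1456 = (5,11,0)_16 → 5³ + 11³ + 0³ = 125 + 1331 + 0 = 1456  — 1456 repeats.
That took 4 steps.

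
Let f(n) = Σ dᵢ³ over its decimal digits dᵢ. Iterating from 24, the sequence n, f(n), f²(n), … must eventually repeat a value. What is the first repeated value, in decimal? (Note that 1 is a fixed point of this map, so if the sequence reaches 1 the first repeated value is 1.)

24 → 2³ + 4³ = 72
72 → 7³ + 2³ = 351
351 → 3³ + 5³ + 1³ = 153
153 → 1³ + 5³ + 3³ = 153  — 153 already appeared earlier.

153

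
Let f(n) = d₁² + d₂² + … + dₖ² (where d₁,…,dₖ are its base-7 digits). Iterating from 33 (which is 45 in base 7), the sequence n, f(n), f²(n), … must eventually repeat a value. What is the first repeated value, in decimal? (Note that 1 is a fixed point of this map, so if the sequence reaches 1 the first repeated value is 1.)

33 = (4,5)_7 → 4² + 5² = 41
41 = (5,6)_7 → 5² + 6² = 61
61 = (1,1,5)_7 → 1² + 1² + 5² = 27
27 = (3,6)_7 → 3² + 6² = 45
45 = (6,3)_7 → 6² + 3² = 45  — 45 already appeared earlier.

45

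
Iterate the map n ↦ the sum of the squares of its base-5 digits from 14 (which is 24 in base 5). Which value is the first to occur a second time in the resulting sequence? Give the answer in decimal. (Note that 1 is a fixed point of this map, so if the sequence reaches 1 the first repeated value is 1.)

16

14 = (2,4)_5 → 2² + 4² = 20
20 = (4,0)_5 → 4² + 0² = 16
16 = (3,1)_5 → 3² + 1² = 10
10 = (2,0)_5 → 2² + 0² = 4
4 = (4)_5 → 4² = 16  — 16 already appeared earlier.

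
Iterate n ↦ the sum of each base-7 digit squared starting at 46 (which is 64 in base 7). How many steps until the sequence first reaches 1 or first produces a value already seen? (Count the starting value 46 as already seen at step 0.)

3

46 = (6,4)_7 → 6² + 4² = 36 + 16 = 52
52 = (1,0,3)_7 → 1² + 0² + 3² = 1 + 0 + 9 = 10
10 = (1,3)_7 → 1² + 3² = 1 + 9 = 10  — 10 repeats.
That took 3 steps.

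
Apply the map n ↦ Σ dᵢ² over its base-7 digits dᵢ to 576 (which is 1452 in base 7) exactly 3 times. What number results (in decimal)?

576 = (1,4,5,2)_7 → 1² + 4² + 5² + 2² = 46
46 = (6,4)_7 → 6² + 4² = 52
52 = (1,0,3)_7 → 1² + 0² + 3² = 10

10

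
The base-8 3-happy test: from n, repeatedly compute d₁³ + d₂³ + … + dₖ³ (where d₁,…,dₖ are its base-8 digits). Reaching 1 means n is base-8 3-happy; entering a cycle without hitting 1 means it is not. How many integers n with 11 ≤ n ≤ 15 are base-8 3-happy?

1

11: 11 → 28 → 91 → 55 → 559 → 469 → 476 → 434 → 440 → 559  (repeats 559)
12: 12 → 65 → 2 → 8 → 1  (reaches 1)
13: 13 → 126 → 560 → 217 → 55 → 559 → 469 → 476 → 434 → 440 → 559  (repeats 559)
14: 14 → 217 → 55 → 559 → 469 → 476 → 434 → 440 → 559  (repeats 559)
15: 15 → 344 → 152 → 35 → 91 → 55 → 559 → 469 → 476 → 434 → 440 → 559  (repeats 559)
base-8 3-happy: 12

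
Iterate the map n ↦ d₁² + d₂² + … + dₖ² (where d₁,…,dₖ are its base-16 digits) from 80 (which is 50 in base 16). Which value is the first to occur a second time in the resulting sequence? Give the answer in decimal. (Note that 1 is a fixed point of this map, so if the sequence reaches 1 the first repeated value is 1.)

169

80 = (5,0)_16 → 5² + 0² = 25
25 = (1,9)_16 → 1² + 9² = 82
82 = (5,2)_16 → 5² + 2² = 29
29 = (1,13)_16 → 1² + 13² = 170
170 = (10,10)_16 → 10² + 10² = 200
200 = (12,8)_16 → 12² + 8² = 208
208 = (13,0)_16 → 13² + 0² = 169
169 = (10,9)_16 → 10² + 9² = 181
181 = (11,5)_16 → 11² + 5² = 146
146 = (9,2)_16 → 9² + 2² = 85
85 = (5,5)_16 → 5² + 5² = 50
50 = (3,2)_16 → 3² + 2² = 13
13 = (13)_16 → 13² = 169  — 169 already appeared earlier.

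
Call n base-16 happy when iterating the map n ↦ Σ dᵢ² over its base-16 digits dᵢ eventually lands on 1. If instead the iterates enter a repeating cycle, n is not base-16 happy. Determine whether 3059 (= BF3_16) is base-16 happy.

3059 = (11,15,3)_16 → 11² + 15² + 3² = 355
355 = (1,6,3)_16 → 1² + 6² + 3² = 46
46 = (2,14)_16 → 2² + 14² = 200
200 = (12,8)_16 → 12² + 8² = 208
208 = (13,0)_16 → 13² + 0² = 169
169 = (10,9)_16 → 10² + 9² = 181
181 = (11,5)_16 → 11² + 5² = 146
146 = (9,2)_16 → 9² + 2² = 85
85 = (5,5)_16 → 5² + 5² = 50
50 = (3,2)_16 → 3² + 2² = 13
13 = (13)_16 → 13² = 169  — 169 already seen; the sequence cycles without reaching 1.

not base-16 happy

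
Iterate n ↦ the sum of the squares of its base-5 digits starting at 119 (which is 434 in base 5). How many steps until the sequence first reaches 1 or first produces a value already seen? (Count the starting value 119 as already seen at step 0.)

4

119 = (4,3,4)_5 → 4² + 3² + 4² = 41
41 = (1,3,1)_5 → 1² + 3² + 1² = 11
11 = (2,1)_5 → 2² + 1² = 5
5 = (1,0)_5 → 1² + 0² = 1  — reached 1.
That took 4 steps.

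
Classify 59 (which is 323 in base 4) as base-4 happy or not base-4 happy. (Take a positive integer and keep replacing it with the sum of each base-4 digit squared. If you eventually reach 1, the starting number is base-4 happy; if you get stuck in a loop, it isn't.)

59 = (3,2,3)_4 → 22
22 = (1,1,2)_4 → 6
6 = (1,2)_4 → 5
5 = (1,1)_4 → 2
2 = (2)_4 → 4
4 = (1,0)_4 → 1  — reached 1.

base-4 happy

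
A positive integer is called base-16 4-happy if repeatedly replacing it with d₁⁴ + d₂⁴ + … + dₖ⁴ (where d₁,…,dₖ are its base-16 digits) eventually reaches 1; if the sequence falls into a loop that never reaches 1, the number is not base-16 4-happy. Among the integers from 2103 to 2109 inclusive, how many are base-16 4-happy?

3

2103: 2103 → 6578 → 21219 → 39138 → 49089 → 86003 → 101588 → 53650 → 35139 → 10994 → 60657 → 109778 → 59314 → 55474 → 47314 → 47314  — not base-16 4-happy
2104: 2104 → 8273 → 642 → 4128 → 17 → 2 → 16 → 1  — base-16 4-happy
2105: 2105 → 10738 → 57218 → 83298 → 2194 → 10673 → 21219 → 39138 → 49089 → 86003 → 101588 → 53650 → 35139 → 10994 → 60657 → 109778 → 59314 → 55474 → 47314 → 47314  — not base-16 4-happy
2106: 2106 → 14177 → 3779 → 59233 → 42114 → 14368 → 4193 → 1298 → 642 → 4128 → 17 → 2 → 16 → 1  — base-16 4-happy
2107: 2107 → 18818 → 10929 → 24658 → 1937 → 8963 → 178 → 14657 → 6899 → 60707 → 67074 → 1313 → 642 → 4128 → 17 → 2 → 16 → 1  — base-16 4-happy
2108: 2108 → 24913 → 1923 → 6578 → 21219 → 39138 → 49089 → 86003 → 101588 → 53650 → 35139 → 10994 → 60657 → 109778 → 59314 → 55474 → 47314 → 47314  — not base-16 4-happy
2109: 2109 → 32738 → 91458 → 2194 → 10673 → 21219 → 39138 → 49089 → 86003 → 101588 → 53650 → 35139 → 10994 → 60657 → 109778 → 59314 → 55474 → 47314 → 47314  — not base-16 4-happy
base-16 4-happy: 2104, 2106, 2107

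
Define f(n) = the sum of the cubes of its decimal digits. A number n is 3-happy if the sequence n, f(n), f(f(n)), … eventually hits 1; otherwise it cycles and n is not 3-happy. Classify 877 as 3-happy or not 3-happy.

877 → 8³ + 7³ + 7³ = 1198
1198 → 1³ + 1³ + 9³ + 8³ = 1243
1243 → 1³ + 2³ + 4³ + 3³ = 100
100 → 1³ + 0³ + 0³ = 1  — reached 1.

3-happy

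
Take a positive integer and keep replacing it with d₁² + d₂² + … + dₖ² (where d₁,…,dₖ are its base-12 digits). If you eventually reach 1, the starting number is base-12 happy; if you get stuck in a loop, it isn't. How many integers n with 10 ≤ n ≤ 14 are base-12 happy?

1

10: 10 → 100 → 80 → 100  (repeats 100)
11: 11 → 121 → 101 → 89 → 74 → 40 → 25 → 5 → 25  (repeats 25)
12: 12 → 1  (reaches 1)
13: 13 → 2 → 4 → 16 → 17 → 26 → 8 → 64 → 41 → 34 → 104 → 128 → 164 → 66 → 61 → 26  (repeats 26)
14: 14 → 5 → 25 → 5  (repeats 5)
base-12 happy: 12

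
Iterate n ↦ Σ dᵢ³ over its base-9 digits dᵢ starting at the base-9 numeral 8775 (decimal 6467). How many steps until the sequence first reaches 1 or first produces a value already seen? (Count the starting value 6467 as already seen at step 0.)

6467 = (8,7,7,5)_9 → 8³ + 7³ + 7³ + 5³ = 512 + 343 + 343 + 125 = 1323
1323 = (1,7,3,0)_9 → 1³ + 7³ + 3³ + 0³ = 1 + 343 + 27 + 0 = 371
371 = (4,5,2)_9 → 4³ + 5³ + 2³ = 64 + 125 + 8 = 197
197 = (2,3,8)_9 → 2³ + 3³ + 8³ = 8 + 27 + 512 = 547
547 = (6,6,7)_9 → 6³ + 6³ + 7³ = 216 + 216 + 343 = 775
775 = (1,0,5,1)_9 → 1³ + 0³ + 5³ + 1³ = 1 + 0 + 125 + 1 = 127
127 = (1,5,1)_9 → 1³ + 5³ + 1³ = 1 + 125 + 1 = 127  — 127 repeats.
That took 7 steps.

7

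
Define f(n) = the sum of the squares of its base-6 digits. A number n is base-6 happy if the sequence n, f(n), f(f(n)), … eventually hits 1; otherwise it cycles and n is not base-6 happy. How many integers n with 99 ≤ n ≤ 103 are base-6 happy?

1

99: 99 → 29 → 41 → 26 → 20 → 13 → 5 → 25 → 17 → 29  — not base-6 happy
100: 100 → 36 → 1  — base-6 happy
101: 101 → 45 → 11 → 26 → 20 → 13 → 5 → 25 → 17 → 29 → 41 → 26  — not base-6 happy
102: 102 → 29 → 41 → 26 → 20 → 13 → 5 → 25 → 17 → 29  — not base-6 happy
103: 103 → 30 → 25 → 17 → 29 → 41 → 26 → 20 → 13 → 5 → 25  — not base-6 happy
base-6 happy: 100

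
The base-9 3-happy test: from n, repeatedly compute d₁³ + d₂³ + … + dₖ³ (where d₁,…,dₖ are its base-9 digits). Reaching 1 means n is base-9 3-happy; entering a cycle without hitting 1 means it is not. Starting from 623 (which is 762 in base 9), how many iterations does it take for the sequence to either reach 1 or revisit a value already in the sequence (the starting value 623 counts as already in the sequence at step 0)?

7

623 = (7,6,2)_9 → 7³ + 6³ + 2³ = 343 + 216 + 8 = 567
567 = (7,0,0)_9 → 7³ + 0³ + 0³ = 343 + 0 + 0 = 343
343 = (4,2,1)_9 → 4³ + 2³ + 1³ = 64 + 8 + 1 = 73
73 = (8,1)_9 → 8³ + 1³ = 512 + 1 = 513
513 = (6,3,0)_9 → 6³ + 3³ + 0³ = 216 + 27 + 0 = 243
243 = (3,0,0)_9 → 3³ + 0³ + 0³ = 27 + 0 + 0 = 27
27 = (3,0)_9 → 3³ + 0³ = 27 + 0 = 27  — 27 repeats.
That took 7 steps.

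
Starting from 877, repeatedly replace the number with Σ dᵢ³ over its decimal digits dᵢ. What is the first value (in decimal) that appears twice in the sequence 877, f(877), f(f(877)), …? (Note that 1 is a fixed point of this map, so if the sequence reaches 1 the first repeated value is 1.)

1

877 → 1198
1198 → 1243
1243 → 100
100 → 1  — reached the fixed point 1.
1 → 1, so 1 is the first repeated value.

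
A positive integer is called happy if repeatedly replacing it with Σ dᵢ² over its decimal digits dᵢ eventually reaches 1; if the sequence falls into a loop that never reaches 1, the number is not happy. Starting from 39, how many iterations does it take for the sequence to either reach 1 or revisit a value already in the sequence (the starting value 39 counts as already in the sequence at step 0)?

13

39 → 3² + 9² = 9 + 81 = 90
90 → 9² + 0² = 81 + 0 = 81
81 → 8² + 1² = 64 + 1 = 65
65 → 6² + 5² = 36 + 25 = 61
61 → 6² + 1² = 36 + 1 = 37
37 → 3² + 7² = 9 + 49 = 58
58 → 5² + 8² = 25 + 64 = 89
89 → 8² + 9² = 64 + 81 = 145
145 → 1² + 4² + 5² = 1 + 16 + 25 = 42
42 → 4² + 2² = 16 + 4 = 20
20 → 2² + 0² = 4 + 0 = 4
4 → 4² = 16
16 → 1² + 6² = 1 + 36 = 37  — 37 repeats.
That took 13 steps.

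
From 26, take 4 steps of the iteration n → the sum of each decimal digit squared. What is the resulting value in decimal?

26 → 2² + 6² = 40
40 → 4² + 0² = 16
16 → 1² + 6² = 37
37 → 3² + 7² = 58

58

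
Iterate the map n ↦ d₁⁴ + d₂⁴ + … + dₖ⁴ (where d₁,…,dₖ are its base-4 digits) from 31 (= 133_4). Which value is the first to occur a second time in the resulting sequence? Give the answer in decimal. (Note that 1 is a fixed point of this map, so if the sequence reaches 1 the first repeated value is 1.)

83

31 = (1,3,3)_4 → 163
163 = (2,2,0,3)_4 → 113
113 = (1,3,0,1)_4 → 83
83 = (1,1,0,3)_4 → 83  — 83 already appeared earlier.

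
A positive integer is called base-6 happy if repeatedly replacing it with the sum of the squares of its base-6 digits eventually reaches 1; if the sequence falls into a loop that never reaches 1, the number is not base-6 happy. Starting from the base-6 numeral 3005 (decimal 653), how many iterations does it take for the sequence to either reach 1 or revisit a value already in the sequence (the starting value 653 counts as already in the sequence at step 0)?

653 = (3,0,0,5)_6 → 3² + 0² + 0² + 5² = 34
34 = (5,4)_6 → 5² + 4² = 41
41 = (1,0,5)_6 → 1² + 0² + 5² = 26
26 = (4,2)_6 → 4² + 2² = 20
20 = (3,2)_6 → 3² + 2² = 13
13 = (2,1)_6 → 2² + 1² = 5
5 = (5)_6 → 5² = 25
25 = (4,1)_6 → 4² + 1² = 17
17 = (2,5)_6 → 2² + 5² = 29
29 = (4,5)_6 → 4² + 5² = 41  — 41 repeats.
That took 10 steps.

10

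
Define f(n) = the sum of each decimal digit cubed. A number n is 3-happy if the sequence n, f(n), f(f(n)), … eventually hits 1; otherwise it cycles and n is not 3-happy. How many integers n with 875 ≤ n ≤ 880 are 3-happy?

1

875: 875 → 980 → 1241 → 74 → 407 → 407  (repeats 407)
876: 876 → 1071 → 345 → 216 → 225 → 141 → 66 → 432 → 99 → 1458 → 702 → 351 → 153 → 153  (repeats 153)
877: 877 → 1198 → 1243 → 100 → 1  (reaches 1)
878: 878 → 1367 → 587 → 980 → 1241 → 74 → 407 → 407  (repeats 407)
879: 879 → 1584 → 702 → 351 → 153 → 153  (repeats 153)
880: 880 → 1024 → 73 → 370 → 370  (repeats 370)
3-happy: 877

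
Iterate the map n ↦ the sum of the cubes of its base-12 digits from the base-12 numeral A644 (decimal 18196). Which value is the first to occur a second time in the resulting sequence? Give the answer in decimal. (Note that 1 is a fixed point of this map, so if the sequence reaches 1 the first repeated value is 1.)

1344

18196 = (10,6,4,4)_12 → 1344
1344 = (9,4,0)_12 → 793
793 = (5,6,1)_12 → 342
342 = (2,4,6)_12 → 288
288 = (2,0,0)_12 → 8
8 = (8)_12 → 512
512 = (3,6,8)_12 → 755
755 = (5,2,11)_12 → 1464
1464 = (10,2,0)_12 → 1008
1008 = (7,0,0)_12 → 343
343 = (2,4,7)_12 → 415
415 = (2,10,7)_12 → 1351
1351 = (9,4,7)_12 → 1136
1136 = (7,10,8)_12 → 1855
1855 = (1,0,10,7)_12 → 1344  — 1344 already appeared earlier.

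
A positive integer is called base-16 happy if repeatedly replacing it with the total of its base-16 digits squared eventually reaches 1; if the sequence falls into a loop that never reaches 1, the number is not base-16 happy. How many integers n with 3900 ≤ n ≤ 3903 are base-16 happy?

3900: 3900 → 378 → 150 → 117 → 74 → 116 → 65 → 17 → 2 → 4 → 16 → 1  — base-16 happy
3901: 3901 → 403 → 91 → 146 → 85 → 50 → 13 → 169 → 181 → 146  — not base-16 happy
3902: 3902 → 430 → 297 → 86 → 61 → 178 → 125 → 218 → 269 → 170 → 200 → 208 → 169 → 181 → 146 → 85 → 50 → 13 → 169  — not base-16 happy
3903: 3903 → 459 → 266 → 101 → 61 → 178 → 125 → 218 → 269 → 170 → 200 → 208 → 169 → 181 → 146 → 85 → 50 → 13 → 169  — not base-16 happy
base-16 happy: 3900

1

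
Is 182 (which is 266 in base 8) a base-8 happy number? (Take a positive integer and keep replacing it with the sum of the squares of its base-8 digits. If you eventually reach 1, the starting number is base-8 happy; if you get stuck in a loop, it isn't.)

base-8 happy

182 = (2,6,6)_8 → 2² + 6² + 6² = 76
76 = (1,1,4)_8 → 1² + 1² + 4² = 18
18 = (2,2)_8 → 2² + 2² = 8
8 = (1,0)_8 → 1² + 0² = 1  — reached 1.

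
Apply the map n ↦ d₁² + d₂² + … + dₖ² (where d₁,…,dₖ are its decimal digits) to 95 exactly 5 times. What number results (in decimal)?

95 → 9² + 5² = 81 + 25 = 106
106 → 1² + 0² + 6² = 1 + 0 + 36 = 37
37 → 3² + 7² = 9 + 49 = 58
58 → 5² + 8² = 25 + 64 = 89
89 → 8² + 9² = 64 + 81 = 145

145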